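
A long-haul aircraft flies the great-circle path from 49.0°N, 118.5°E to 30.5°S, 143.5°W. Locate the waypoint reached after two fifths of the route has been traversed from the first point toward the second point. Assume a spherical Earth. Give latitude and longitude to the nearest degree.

≈ 23°N, 168°E

Write both endpoints as unit vectors p₁, p₂ with components (cos φ cos λ, cos φ sin λ, sin φ).
The central angle between the endpoints is δ = arccos(p₁·p₂) ≈ 2.051 rad (117.5°).
Interpolate at f = 2/5 with slerp weights a = sin((1−f)δ)/sin δ ≈ 1.063, b = sin(fδ)/sin δ ≈ 0.824.
p = a·p₁ + b·p₂ ≈ (-0.904, 0.190, 0.384); φ = arcsin(p_z) ≈ 22.55°, λ = atan2(p_y, p_x) ≈ 168.12°.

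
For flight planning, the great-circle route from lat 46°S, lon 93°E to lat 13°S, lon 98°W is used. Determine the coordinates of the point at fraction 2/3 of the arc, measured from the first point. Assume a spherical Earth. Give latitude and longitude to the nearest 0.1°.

≈ lat 52.4°S, lon 107.3°W

The haversine formula gives a central angle δ ≈ 2.097 rad (120.2°) between the endpoints.
Interpolate at f = 2/3 with slerp weights a = sin((1−f)δ)/sin δ ≈ 0.744, b = sin(fδ)/sin δ ≈ 1.140.
p = a·p₁ + b·p₂ ≈ (-0.182, -0.583, -0.792); φ = arcsin(p_z) ≈ -52.36°, λ = atan2(p_y, p_x) ≈ -107.30°.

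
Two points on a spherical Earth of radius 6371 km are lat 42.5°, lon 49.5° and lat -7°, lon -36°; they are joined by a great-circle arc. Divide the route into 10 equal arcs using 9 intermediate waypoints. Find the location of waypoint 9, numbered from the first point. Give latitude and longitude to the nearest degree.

≈ lat -1°, lon -29°

Convert each endpoint to a unit vector on the sphere (x = cos φ cos λ, y = cos φ sin λ, z = sin φ).
The central angle between the endpoints is δ = arccos(p₁·p₂) ≈ 1.596 rad (91.4°).
Interpolate at f = 9/10 with slerp weights a = sin((1−f)δ)/sin δ ≈ 0.159, b = sin(fδ)/sin δ ≈ 0.991.
p = a·p₁ + b·p₂ ≈ (0.872, -0.489, -0.013); φ = arcsin(p_z) ≈ -0.77°, λ = atan2(p_y, p_x) ≈ -29.29°.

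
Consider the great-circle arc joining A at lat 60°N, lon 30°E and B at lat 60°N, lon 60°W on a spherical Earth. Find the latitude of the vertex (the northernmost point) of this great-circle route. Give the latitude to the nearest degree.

The great circle lies in the plane with unit normal n̂ = (p₁ × p₂)/|p₁ × p₂|.
Here n̂_z ≈ -0.378; the vertex latitude is φ_max = arccos|n̂_z| ≈ 67.8°.
Check via Clairaut: cos φ_max = |cos φ₁| · sin C = cos(60.0°)·sin(49.1°) ≈ 0.378, again giving ≈ 67.8°.

≈ 68°N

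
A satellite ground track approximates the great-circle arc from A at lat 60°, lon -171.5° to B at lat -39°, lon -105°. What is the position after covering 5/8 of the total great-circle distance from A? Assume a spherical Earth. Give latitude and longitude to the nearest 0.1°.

The haversine formula gives a central angle δ ≈ 1.971 rad (113.0°) between the endpoints.
Interpolate at f = 5/8 with slerp weights a = sin((1−f)δ)/sin δ ≈ 0.732, b = sin(fδ)/sin δ ≈ 1.024.
p = a·p₁ + b·p₂ ≈ (-0.568, -0.823, -0.011); φ = arcsin(p_z) ≈ -0.63°, λ = atan2(p_y, p_x) ≈ -124.61°.

≈ lat -0.6°, lon -124.6°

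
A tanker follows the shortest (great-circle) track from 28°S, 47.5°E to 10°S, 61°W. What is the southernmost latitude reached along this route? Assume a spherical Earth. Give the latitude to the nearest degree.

The great circle lies in the plane with unit normal n̂ = (p₁ × p₂)/|p₁ × p₂|.
Here n̂_z ≈ -0.841; the vertex latitude is φ_max = arccos|n̂_z| ≈ 32.8°.
Check via Clairaut: cos φ_max = |cos φ₁| · sin C = cos(28.0°)·sin(107.8°) ≈ 0.841, again giving ≈ 32.8°.

≈ 33°S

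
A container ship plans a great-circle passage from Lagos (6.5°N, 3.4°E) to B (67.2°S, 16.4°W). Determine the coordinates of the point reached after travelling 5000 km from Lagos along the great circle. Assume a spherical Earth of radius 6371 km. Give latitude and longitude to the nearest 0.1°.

Write both endpoints as unit vectors p₁, p₂ with components (cos φ cos λ, cos φ sin λ, sin φ).
The central angle between the endpoints is δ = arccos(p₁·p₂) ≈ 1.310 rad (75.1°). The total great-circle distance is δ·R ≈ 1.310 × 6371 ≈ 8346 km, so the target fraction is f = 5000/8346 ≈ 0.599.
Interpolate at f ≈ 0.599 with slerp weights a = sin((1−f)δ)/sin δ ≈ 0.519, b = sin(fδ)/sin δ ≈ 0.731.
p = a·p₁ + b·p₂ ≈ (0.787, -0.049, -0.616); φ = arcsin(p_z) ≈ -37.99°, λ = atan2(p_y, p_x) ≈ -3.60°.

≈ (38.0°S, 3.6°W)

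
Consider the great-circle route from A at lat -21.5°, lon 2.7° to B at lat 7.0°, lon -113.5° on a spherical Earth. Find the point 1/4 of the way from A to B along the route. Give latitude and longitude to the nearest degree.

≈ lat -20°, lon -29°

From cos δ = sin φ₁ sin φ₂ + cos φ₁ cos φ₂ cos Δλ, the central angle is δ ≈ 2.040 rad (116.9°).
Interpolate at f = 1/4 with slerp weights a = sin((1−f)δ)/sin δ ≈ 1.120, b = sin(fδ)/sin δ ≈ 0.547.
p = a·p₁ + b·p₂ ≈ (0.825, -0.449, -0.344); φ = arcsin(p_z) ≈ -20.11°, λ = atan2(p_y, p_x) ≈ -28.58°.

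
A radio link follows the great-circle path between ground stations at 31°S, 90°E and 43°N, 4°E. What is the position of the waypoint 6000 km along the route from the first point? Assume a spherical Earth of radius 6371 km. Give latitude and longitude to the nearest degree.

Write both endpoints as unit vectors p₁, p₂ with components (cos φ cos λ, cos φ sin λ, sin φ).
The central angle between the endpoints is δ = arccos(p₁·p₂) ≈ 1.883 rad (107.9°). The total great-circle distance is δ·R ≈ 1.883 × 6371 ≈ 11999 km, so the target fraction is f = 6000/11999 ≈ 0.500.
Interpolate at f ≈ 0.500 with slerp weights a = sin((1−f)δ)/sin δ ≈ 0.850, b = sin(fδ)/sin δ ≈ 0.850.
p = a·p₁ + b·p₂ ≈ (0.620, 0.772, 0.142); φ = arcsin(p_z) ≈ 8.16°, λ = atan2(p_y, p_x) ≈ 51.22°.

≈ 8°N, 51°E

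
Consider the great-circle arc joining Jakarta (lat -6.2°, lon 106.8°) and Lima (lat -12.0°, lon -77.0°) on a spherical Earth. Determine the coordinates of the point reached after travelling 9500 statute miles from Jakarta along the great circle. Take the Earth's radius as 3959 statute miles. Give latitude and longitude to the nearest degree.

Write both endpoints as unit vectors p₁, p₂ with components (cos φ cos λ, cos φ sin λ, sin φ).
The central angle between the endpoints is δ = arccos(p₁·p₂) ≈ 2.817 rad (161.4°). The total great-circle distance is δ·R ≈ 2.817 × 3959 ≈ 11153 mi, so the target fraction is f = 9500/11153 ≈ 0.852.
Interpolate at f ≈ 0.852 with slerp weights a = sin((1−f)δ)/sin δ ≈ 1.272, b = sin(fδ)/sin δ ≈ 2.120.
p = a·p₁ + b·p₂ ≈ (0.101, -0.810, -0.578); φ = arcsin(p_z) ≈ -35.32°, λ = atan2(p_y, p_x) ≈ -82.90°.

≈ lat -35°, lon -83°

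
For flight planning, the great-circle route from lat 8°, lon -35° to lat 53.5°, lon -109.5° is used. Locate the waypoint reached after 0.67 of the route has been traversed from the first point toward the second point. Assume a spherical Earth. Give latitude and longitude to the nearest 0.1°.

Convert each endpoint to a unit vector on the sphere (x = cos φ cos λ, y = cos φ sin λ, z = sin φ).
The central angle between the endpoints is δ = arccos(p₁·p₂) ≈ 1.298 rad (74.4°).
Interpolate at f = 0.67 with slerp weights a = sin((1−f)δ)/sin δ ≈ 0.431, b = sin(fδ)/sin δ ≈ 0.793.
p = a·p₁ + b·p₂ ≈ (0.192, -0.690, 0.698); φ = arcsin(p_z) ≈ 44.26°, λ = atan2(p_y, p_x) ≈ -74.42°.

≈ lat 44.3°, lon -74.4°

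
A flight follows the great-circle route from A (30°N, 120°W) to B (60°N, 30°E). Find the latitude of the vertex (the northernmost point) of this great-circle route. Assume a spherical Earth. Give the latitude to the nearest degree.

The great circle lies in the plane with unit normal n̂ = (p₁ × p₂)/|p₁ × p₂|.
Here n̂_z ≈ +0.217; the vertex latitude is φ_max = arccos|n̂_z| ≈ 77.5°.
Check via Clairaut: cos φ_max = |cos φ₁| · sin C = cos(30.0°)·sin(14.5°) ≈ 0.217, again giving ≈ 77.5°.

≈ 77°N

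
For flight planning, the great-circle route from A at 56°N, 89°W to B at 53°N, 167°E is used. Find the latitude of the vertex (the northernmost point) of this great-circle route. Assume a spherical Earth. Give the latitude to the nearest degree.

≈ 66°N

The great circle lies in the plane with unit normal n̂ = (p₁ × p₂)/|p₁ × p₂|.
Here n̂_z ≈ -0.401; the vertex latitude is φ_max = arccos|n̂_z| ≈ 66.4°.
Check via Clairaut: cos φ_max = |cos φ₁| · sin C = cos(56.0°)·sin(45.8°) ≈ 0.401, again giving ≈ 66.4°.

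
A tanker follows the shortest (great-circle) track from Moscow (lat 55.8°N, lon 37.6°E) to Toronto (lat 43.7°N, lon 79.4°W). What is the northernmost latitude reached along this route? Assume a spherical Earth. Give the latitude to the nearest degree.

≈ 67°N

The great circle lies in the plane with unit normal n̂ = (p₁ × p₂)/|p₁ × p₂|.
Here n̂_z ≈ -0.393; the vertex latitude is φ_max = arccos|n̂_z| ≈ 66.9°.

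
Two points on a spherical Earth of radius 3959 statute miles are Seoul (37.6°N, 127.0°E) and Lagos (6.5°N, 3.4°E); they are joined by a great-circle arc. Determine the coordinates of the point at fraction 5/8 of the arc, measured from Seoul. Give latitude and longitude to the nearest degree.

≈ 33°N, 38°E

Convert each endpoint to a unit vector on the sphere (x = cos φ cos λ, y = cos φ sin λ, z = sin φ).
The central angle between the endpoints is δ = arccos(p₁·p₂) ≈ 1.946 rad (111.5°).
Interpolate at f = 5/8 with slerp weights a = sin((1−f)δ)/sin δ ≈ 0.717, b = sin(fδ)/sin δ ≈ 1.008.
p = a·p₁ + b·p₂ ≈ (0.658, 0.513, 0.551); φ = arcsin(p_z) ≈ 33.46°, λ = atan2(p_y, p_x) ≈ 37.93°.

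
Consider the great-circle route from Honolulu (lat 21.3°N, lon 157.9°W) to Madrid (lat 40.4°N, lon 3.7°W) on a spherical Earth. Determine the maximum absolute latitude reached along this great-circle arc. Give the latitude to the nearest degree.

≈ 70°N

The great circle lies in the plane with unit normal n̂ = (p₁ × p₂)/|p₁ × p₂|.
Here n̂_z ≈ +0.337; the vertex latitude is φ_max = arccos|n̂_z| ≈ 70.3°.
Check via Clairaut: cos φ_max = |cos φ₁| · sin C = cos(21.3°)·sin(21.2°) ≈ 0.337, again giving ≈ 70.3°.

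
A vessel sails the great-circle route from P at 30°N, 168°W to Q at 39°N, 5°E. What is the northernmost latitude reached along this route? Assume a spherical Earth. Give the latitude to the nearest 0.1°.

The great circle lies in the plane with unit normal n̂ = (p₁ × p₂)/|p₁ × p₂|.
Here n̂_z ≈ +0.088; the vertex latitude is φ_max = arccos|n̂_z| ≈ 85.0°.
Check via Clairaut: cos φ_max = |cos φ₁| · sin C = cos(30.0°)·sin(5.8°) ≈ 0.088, again giving ≈ 85.0°.

≈ 85.0°N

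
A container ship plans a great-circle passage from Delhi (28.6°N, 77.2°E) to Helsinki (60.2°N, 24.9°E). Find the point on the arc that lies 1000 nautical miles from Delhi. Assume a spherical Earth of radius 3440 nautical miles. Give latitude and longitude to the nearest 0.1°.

Convert each endpoint to a unit vector on the sphere (x = cos φ cos λ, y = cos φ sin λ, z = sin φ).
The central angle between the endpoints is δ = arccos(p₁·p₂) ≈ 0.820 rad (47.0°). The total great-circle distance is δ·R ≈ 0.820 × 3440 ≈ 2821 nmi, so the target fraction is f = 1000/2821 ≈ 0.355.
Interpolate at f ≈ 0.355 with slerp weights a = sin((1−f)δ)/sin δ ≈ 0.691, b = sin(fδ)/sin δ ≈ 0.392.
p = a·p₁ + b·p₂ ≈ (0.311, 0.673, 0.671); φ = arcsin(p_z) ≈ 42.13°, λ = atan2(p_y, p_x) ≈ 65.20°.

≈ 42.1°N, 65.2°E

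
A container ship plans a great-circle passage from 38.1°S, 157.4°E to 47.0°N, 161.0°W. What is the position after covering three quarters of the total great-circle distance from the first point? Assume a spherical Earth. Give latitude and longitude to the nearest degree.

≈ 26°N, 174°W

Convert each endpoint to a unit vector on the sphere (x = cos φ cos λ, y = cos φ sin λ, z = sin φ).
The central angle between the endpoints is δ = arccos(p₁·p₂) ≈ 1.621 rad (92.9°).
Interpolate at f = 3/4 with slerp weights a = sin((1−f)δ)/sin δ ≈ 0.395, b = sin(fδ)/sin δ ≈ 0.939.
p = a·p₁ + b·p₂ ≈ (-0.892, -0.089, 0.443); φ = arcsin(p_z) ≈ 26.30°, λ = atan2(p_y, p_x) ≈ -174.30°.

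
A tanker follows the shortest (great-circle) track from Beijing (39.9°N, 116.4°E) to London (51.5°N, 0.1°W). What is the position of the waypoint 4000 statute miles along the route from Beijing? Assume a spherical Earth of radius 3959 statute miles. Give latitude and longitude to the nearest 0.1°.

The haversine formula gives a central angle δ ≈ 1.278 rad (73.2°) between the endpoints. The total great-circle distance is δ·R ≈ 1.278 × 3959 ≈ 5058 mi, so the target fraction is f = 4000/5058 ≈ 0.791.
Interpolate at f ≈ 0.791 with slerp weights a = sin((1−f)δ)/sin δ ≈ 0.276, b = sin(fδ)/sin δ ≈ 0.885.
p = a·p₁ + b·p₂ ≈ (0.457, 0.189, 0.869); φ = arcsin(p_z) ≈ 60.39°, λ = atan2(p_y, p_x) ≈ 22.45°.

≈ 60.4°N, 22.4°E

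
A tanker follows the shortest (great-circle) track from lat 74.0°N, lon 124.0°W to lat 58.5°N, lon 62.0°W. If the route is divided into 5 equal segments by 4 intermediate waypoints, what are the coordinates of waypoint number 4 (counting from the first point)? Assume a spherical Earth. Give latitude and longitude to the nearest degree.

≈ lat 63°N, lon 68°W

Write both endpoints as unit vectors p₁, p₂ with components (cos φ cos λ, cos φ sin λ, sin φ).
The central angle between the endpoints is δ = arccos(p₁·p₂) ≈ 0.480 rad (27.5°).
Interpolate at f = 4/5 with slerp weights a = sin((1−f)δ)/sin δ ≈ 0.208, b = sin(fδ)/sin δ ≈ 0.811.
p = a·p₁ + b·p₂ ≈ (0.167, -0.422, 0.891); φ = arcsin(p_z) ≈ 63.03°, λ = atan2(p_y, p_x) ≈ -68.39°.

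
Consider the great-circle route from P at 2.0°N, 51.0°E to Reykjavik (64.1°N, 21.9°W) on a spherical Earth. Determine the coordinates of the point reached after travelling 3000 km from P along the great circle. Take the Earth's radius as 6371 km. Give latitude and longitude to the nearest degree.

≈ 26°N, 39°E

From cos δ = sin φ₁ sin φ₂ + cos φ₁ cos φ₂ cos Δλ, the central angle is δ ≈ 1.410 rad (80.8°). The total great-circle distance is δ·R ≈ 1.410 × 6371 ≈ 8985 km, so the target fraction is f = 3000/8985 ≈ 0.334.
Interpolate at f ≈ 0.334 with slerp weights a = sin((1−f)δ)/sin δ ≈ 0.818, b = sin(fδ)/sin δ ≈ 0.460.
p = a·p₁ + b·p₂ ≈ (0.701, 0.560, 0.442); φ = arcsin(p_z) ≈ 26.23°, λ = atan2(p_y, p_x) ≈ 38.65°.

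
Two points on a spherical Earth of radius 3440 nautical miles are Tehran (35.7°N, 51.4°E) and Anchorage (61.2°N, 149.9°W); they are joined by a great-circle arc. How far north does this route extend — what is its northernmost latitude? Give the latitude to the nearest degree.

≈ 82°N

The great circle lies in the plane with unit normal n̂ = (p₁ × p₂)/|p₁ × p₂|.
Here n̂_z ≈ +0.144; the vertex latitude is φ_max = arccos|n̂_z| ≈ 81.7°.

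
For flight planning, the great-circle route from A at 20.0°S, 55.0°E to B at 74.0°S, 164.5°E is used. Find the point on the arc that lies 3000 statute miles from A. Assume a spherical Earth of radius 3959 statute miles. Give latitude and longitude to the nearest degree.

The haversine formula gives a central angle δ ≈ 1.326 rad (76.0°) between the endpoints. The total great-circle distance is δ·R ≈ 1.326 × 3959 ≈ 5250 mi, so the target fraction is f = 3000/5250 ≈ 0.571.
Interpolate at f ≈ 0.571 with slerp weights a = sin((1−f)δ)/sin δ ≈ 0.555, b = sin(fδ)/sin δ ≈ 0.708.
p = a·p₁ + b·p₂ ≈ (0.111, 0.479, -0.871); φ = arcsin(p_z) ≈ -60.54°, λ = atan2(p_y, p_x) ≈ 76.98°.

≈ 61°S, 77°E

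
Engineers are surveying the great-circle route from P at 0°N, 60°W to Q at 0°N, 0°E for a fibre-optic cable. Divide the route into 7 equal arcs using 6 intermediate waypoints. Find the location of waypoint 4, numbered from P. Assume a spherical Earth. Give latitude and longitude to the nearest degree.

≈ 0°N, 26°W

From cos δ = sin φ₁ sin φ₂ + cos φ₁ cos φ₂ cos Δλ, the central angle is δ ≈ 1.047 rad (60.0°).
Interpolate at f = 4/7 with slerp weights a = sin((1−f)δ)/sin δ ≈ 0.501, b = sin(fδ)/sin δ ≈ 0.650.
p = a·p₁ + b·p₂ ≈ (0.901, -0.434, 0.000); φ = arcsin(p_z) ≈ 0.00°, λ = atan2(p_y, p_x) ≈ -25.71°.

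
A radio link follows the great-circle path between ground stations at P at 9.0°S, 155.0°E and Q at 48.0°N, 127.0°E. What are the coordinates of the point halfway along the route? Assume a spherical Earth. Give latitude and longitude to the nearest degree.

Convert each endpoint to a unit vector on the sphere (x = cos φ cos λ, y = cos φ sin λ, z = sin φ).
The central angle between the endpoints is δ = arccos(p₁·p₂) ≈ 1.085 rad (62.1°).
Interpolate at f = 1/2 with slerp weights a = sin((1−f)δ)/sin δ ≈ 0.584, b = sin(fδ)/sin δ ≈ 0.584.
p = a·p₁ + b·p₂ ≈ (-0.758, 0.556, 0.342); φ = arcsin(p_z) ≈ 20.03°, λ = atan2(p_y, p_x) ≈ 143.74°.

≈ 20°N, 144°E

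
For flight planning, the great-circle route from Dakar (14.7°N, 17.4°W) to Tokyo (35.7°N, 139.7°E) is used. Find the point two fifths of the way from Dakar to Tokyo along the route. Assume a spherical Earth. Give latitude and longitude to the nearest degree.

≈ 58°N, 16°E

The haversine formula gives a central angle δ ≈ 2.184 rad (125.1°) between the endpoints.
Interpolate at f = 2/5 with slerp weights a = sin((1−f)δ)/sin δ ≈ 1.182, b = sin(fδ)/sin δ ≈ 0.937.
p = a·p₁ + b·p₂ ≈ (0.510, 0.151, 0.847); φ = arcsin(p_z) ≈ 57.87°, λ = atan2(p_y, p_x) ≈ 16.45°.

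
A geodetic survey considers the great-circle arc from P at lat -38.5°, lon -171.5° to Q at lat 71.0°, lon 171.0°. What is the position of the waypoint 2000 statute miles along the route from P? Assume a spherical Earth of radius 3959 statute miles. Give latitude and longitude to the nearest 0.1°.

≈ lat -9.7°, lon -174.4°

Convert each endpoint to a unit vector on the sphere (x = cos φ cos λ, y = cos φ sin λ, z = sin φ).
The central angle between the endpoints is δ = arccos(p₁·p₂) ≈ 1.924 rad (110.2°). The total great-circle distance is δ·R ≈ 1.924 × 3959 ≈ 7616 mi, so the target fraction is f = 2000/7616 ≈ 0.263.
Interpolate at f ≈ 0.263 with slerp weights a = sin((1−f)δ)/sin δ ≈ 1.053, b = sin(fδ)/sin δ ≈ 0.516.
p = a·p₁ + b·p₂ ≈ (-0.981, -0.096, -0.168); φ = arcsin(p_z) ≈ -9.68°, λ = atan2(p_y, p_x) ≈ -174.44°.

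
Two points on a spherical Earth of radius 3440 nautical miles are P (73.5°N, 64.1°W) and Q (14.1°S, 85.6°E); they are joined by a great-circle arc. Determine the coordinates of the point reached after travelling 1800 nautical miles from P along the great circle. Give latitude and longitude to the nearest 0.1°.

≈ (71.5°N, 54.7°E)

The haversine formula gives a central angle δ ≈ 2.062 rad (118.1°) between the endpoints. The total great-circle distance is δ·R ≈ 2.062 × 3440 ≈ 7092 nmi, so the target fraction is f = 1800/7092 ≈ 0.254.
Interpolate at f ≈ 0.254 with slerp weights a = sin((1−f)δ)/sin δ ≈ 1.133, b = sin(fδ)/sin δ ≈ 0.567.
p = a·p₁ + b·p₂ ≈ (0.183, 0.258, 0.949); φ = arcsin(p_z) ≈ 71.55°, λ = atan2(p_y, p_x) ≈ 54.73°.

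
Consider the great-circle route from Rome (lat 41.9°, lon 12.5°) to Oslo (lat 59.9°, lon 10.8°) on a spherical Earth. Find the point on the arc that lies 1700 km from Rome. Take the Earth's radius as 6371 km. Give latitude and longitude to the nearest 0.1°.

≈ lat 57.2°, lon 11.2°

Write both endpoints as unit vectors p₁, p₂ with components (cos φ cos λ, cos φ sin λ, sin φ).
The central angle between the endpoints is δ = arccos(p₁·p₂) ≈ 0.315 rad (18.0°). The total great-circle distance is δ·R ≈ 0.315 × 6371 ≈ 2005 km, so the target fraction is f = 1700/2005 ≈ 0.848.
Interpolate at f ≈ 0.848 with slerp weights a = sin((1−f)δ)/sin δ ≈ 0.155, b = sin(fδ)/sin δ ≈ 0.852.
p = a·p₁ + b·p₂ ≈ (0.532, 0.105, 0.840); φ = arcsin(p_z) ≈ 57.16°, λ = atan2(p_y, p_x) ≈ 11.16°.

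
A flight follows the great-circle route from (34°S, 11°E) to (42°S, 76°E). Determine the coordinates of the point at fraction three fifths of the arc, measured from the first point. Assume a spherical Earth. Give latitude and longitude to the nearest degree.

≈ (43°S, 48°E)

Write both endpoints as unit vectors p₁, p₂ with components (cos φ cos λ, cos φ sin λ, sin φ).
The central angle between the endpoints is δ = arccos(p₁·p₂) ≈ 0.883 rad (50.6°).
Interpolate at f = 3/5 with slerp weights a = sin((1−f)δ)/sin δ ≈ 0.448, b = sin(fδ)/sin δ ≈ 0.654.
p = a·p₁ + b·p₂ ≈ (0.482, 0.542, -0.688); φ = arcsin(p_z) ≈ -43.48°, λ = atan2(p_y, p_x) ≈ 48.38°.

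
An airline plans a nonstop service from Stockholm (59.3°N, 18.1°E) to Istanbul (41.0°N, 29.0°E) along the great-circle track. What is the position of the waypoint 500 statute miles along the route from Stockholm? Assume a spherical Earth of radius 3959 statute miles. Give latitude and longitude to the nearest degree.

Write both endpoints as unit vectors p₁, p₂ with components (cos φ cos λ, cos φ sin λ, sin φ).
The central angle between the endpoints is δ = arccos(p₁·p₂) ≈ 0.341 rad (19.5°). The total great-circle distance is δ·R ≈ 0.341 × 3959 ≈ 1349 mi, so the target fraction is f = 500/1349 ≈ 0.371.
Interpolate at f ≈ 0.371 with slerp weights a = sin((1−f)δ)/sin δ ≈ 0.637, b = sin(fδ)/sin δ ≈ 0.377.
p = a·p₁ + b·p₂ ≈ (0.558, 0.239, 0.795); φ = arcsin(p_z) ≈ 52.64°, λ = atan2(p_y, p_x) ≈ 23.18°.

≈ 53°N, 23°E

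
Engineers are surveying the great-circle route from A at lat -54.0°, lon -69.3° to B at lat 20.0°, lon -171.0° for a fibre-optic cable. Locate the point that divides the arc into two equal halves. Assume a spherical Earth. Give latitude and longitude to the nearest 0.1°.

≈ lat -25.0°, lon -136.0°

Write both endpoints as unit vectors p₁, p₂ with components (cos φ cos λ, cos φ sin λ, sin φ).
The central angle between the endpoints is δ = arccos(p₁·p₂) ≈ 1.970 rad (112.9°).
Interpolate at f = 1/2 with slerp weights a = sin((1−f)δ)/sin δ ≈ 0.904, b = sin(fδ)/sin δ ≈ 0.904.
p = a·p₁ + b·p₂ ≈ (-0.651, -0.630, -0.422); φ = arcsin(p_z) ≈ -24.98°, λ = atan2(p_y, p_x) ≈ -135.95°.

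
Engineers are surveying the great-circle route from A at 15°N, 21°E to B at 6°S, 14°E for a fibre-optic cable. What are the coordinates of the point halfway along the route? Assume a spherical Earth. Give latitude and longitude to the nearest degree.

Convert each endpoint to a unit vector on the sphere (x = cos φ cos λ, y = cos φ sin λ, z = sin φ).
The central angle between the endpoints is δ = arccos(p₁·p₂) ≈ 0.386 rad (22.1°).
Interpolate at f = 1/2 with slerp weights a = sin((1−f)δ)/sin δ ≈ 0.509, b = sin(fδ)/sin δ ≈ 0.509.
p = a·p₁ + b·p₂ ≈ (0.951, 0.299, 0.079); φ = arcsin(p_z) ≈ 4.51°, λ = atan2(p_y, p_x) ≈ 17.45°.

≈ 5°N, 17°E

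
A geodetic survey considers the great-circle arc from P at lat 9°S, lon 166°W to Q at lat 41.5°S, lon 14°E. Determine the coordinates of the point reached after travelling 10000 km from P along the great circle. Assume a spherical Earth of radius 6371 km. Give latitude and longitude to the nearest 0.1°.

≈ lat 81.1°S, lon 14.0°E

Convert each endpoint to a unit vector on the sphere (x = cos φ cos λ, y = cos φ sin λ, z = sin φ).
The central angle between the endpoints is δ = arccos(p₁·p₂) ≈ 2.260 rad (129.5°). The total great-circle distance is δ·R ≈ 2.260 × 6371 ≈ 14400 km, so the target fraction is f = 10000/14400 ≈ 0.694.
Interpolate at f ≈ 0.694 with slerp weights a = sin((1−f)δ)/sin δ ≈ 0.826, b = sin(fδ)/sin δ ≈ 1.296.
p = a·p₁ + b·p₂ ≈ (0.151, 0.038, -0.988); φ = arcsin(p_z) ≈ -81.07°, λ = atan2(p_y, p_x) ≈ 14.00°.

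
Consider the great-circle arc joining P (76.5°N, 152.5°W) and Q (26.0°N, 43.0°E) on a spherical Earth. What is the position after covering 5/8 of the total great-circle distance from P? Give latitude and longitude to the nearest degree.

≈ (55°N, 46°E)

Convert each endpoint to a unit vector on the sphere (x = cos φ cos λ, y = cos φ sin λ, z = sin φ).
The central angle between the endpoints is δ = arccos(p₁·p₂) ≈ 1.345 rad (77.1°).
Interpolate at f = 5/8 with slerp weights a = sin((1−f)δ)/sin δ ≈ 0.496, b = sin(fδ)/sin δ ≈ 0.764.
p = a·p₁ + b·p₂ ≈ (0.400, 0.415, 0.817); φ = arcsin(p_z) ≈ 54.81°, λ = atan2(p_y, p_x) ≈ 46.08°.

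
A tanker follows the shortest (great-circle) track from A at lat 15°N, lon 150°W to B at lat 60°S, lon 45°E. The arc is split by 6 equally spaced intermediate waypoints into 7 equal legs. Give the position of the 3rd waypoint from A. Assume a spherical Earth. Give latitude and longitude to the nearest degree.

Convert each endpoint to a unit vector on the sphere (x = cos φ cos λ, y = cos φ sin λ, z = sin φ).
The central angle between the endpoints is δ = arccos(p₁·p₂) ≈ 2.333 rad (133.7°).
Interpolate at f = 3/7 with slerp weights a = sin((1−f)δ)/sin δ ≈ 1.344, b = sin(fδ)/sin δ ≈ 1.164.
p = a·p₁ + b·p₂ ≈ (-0.713, -0.238, -0.660); φ = arcsin(p_z) ≈ -41.28°, λ = atan2(p_y, p_x) ≈ -161.56°.

≈ lat 41°S, lon 162°W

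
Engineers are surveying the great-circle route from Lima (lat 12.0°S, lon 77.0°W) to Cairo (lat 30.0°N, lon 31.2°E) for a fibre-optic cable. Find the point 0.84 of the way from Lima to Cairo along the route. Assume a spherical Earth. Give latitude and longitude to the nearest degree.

From cos δ = sin φ₁ sin φ₂ + cos φ₁ cos φ₂ cos Δλ, the central angle is δ ≈ 1.948 rad (111.6°).
Interpolate at f = 0.84 with slerp weights a = sin((1−f)δ)/sin δ ≈ 0.330, b = sin(fδ)/sin δ ≈ 1.073.
p = a·p₁ + b·p₂ ≈ (0.868, 0.167, 0.468); φ = arcsin(p_z) ≈ 27.91°, λ = atan2(p_y, p_x) ≈ 10.90°.

≈ lat 28°N, lon 11°E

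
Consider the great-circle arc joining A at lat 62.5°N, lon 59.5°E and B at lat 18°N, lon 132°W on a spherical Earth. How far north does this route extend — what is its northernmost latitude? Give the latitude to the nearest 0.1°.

The great circle lies in the plane with unit normal n̂ = (p₁ × p₂)/|p₁ × p₂|.
Here n̂_z ≈ +0.089; the vertex latitude is φ_max = arccos|n̂_z| ≈ 84.9°.
Check via Clairaut: cos φ_max = |cos φ₁| · sin C = cos(62.5°)·sin(11.1°) ≈ 0.089, again giving ≈ 84.9°.

≈ 84.9°N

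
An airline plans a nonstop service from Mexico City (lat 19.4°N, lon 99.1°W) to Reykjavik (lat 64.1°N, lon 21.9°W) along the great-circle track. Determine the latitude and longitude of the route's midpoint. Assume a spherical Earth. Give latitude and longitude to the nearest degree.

Convert each endpoint to a unit vector on the sphere (x = cos φ cos λ, y = cos φ sin λ, z = sin φ).
The central angle between the endpoints is δ = arccos(p₁·p₂) ≈ 1.170 rad (67.0°).
Interpolate at f = 1/2 with slerp weights a = sin((1−f)δ)/sin δ ≈ 0.600, b = sin(fδ)/sin δ ≈ 0.600.
p = a·p₁ + b·p₂ ≈ (0.154, -0.656, 0.739); φ = arcsin(p_z) ≈ 47.62°, λ = atan2(p_y, p_x) ≈ -76.83°.

≈ lat 48°N, lon 77°W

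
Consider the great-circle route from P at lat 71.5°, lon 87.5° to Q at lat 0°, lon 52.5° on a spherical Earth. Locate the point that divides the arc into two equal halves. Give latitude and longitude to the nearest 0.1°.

≈ lat 36.7°, lon 60.7°

Write both endpoints as unit vectors p₁, p₂ with components (cos φ cos λ, cos φ sin λ, sin φ).
The central angle between the endpoints is δ = arccos(p₁·p₂) ≈ 1.308 rad (74.9°).
Interpolate at f = 1/2 with slerp weights a = sin((1−f)δ)/sin δ ≈ 0.630, b = sin(fδ)/sin δ ≈ 0.630.
p = a·p₁ + b·p₂ ≈ (0.392, 0.699, 0.597); φ = arcsin(p_z) ≈ 36.68°, λ = atan2(p_y, p_x) ≈ 60.72°.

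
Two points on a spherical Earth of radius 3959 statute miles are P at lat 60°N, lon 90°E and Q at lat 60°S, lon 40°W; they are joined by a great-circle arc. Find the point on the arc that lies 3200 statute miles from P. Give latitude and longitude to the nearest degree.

≈ lat 28°N, lon 41°E

Write both endpoints as unit vectors p₁, p₂ with components (cos φ cos λ, cos φ sin λ, sin φ).
The central angle between the endpoints is δ = arccos(p₁·p₂) ≈ 2.716 rad (155.6°). The total great-circle distance is δ·R ≈ 2.716 × 3959 ≈ 10752 mi, so the target fraction is f = 3200/10752 ≈ 0.298.
Interpolate at f ≈ 0.298 with slerp weights a = sin((1−f)δ)/sin δ ≈ 2.285, b = sin(fδ)/sin δ ≈ 1.751.
p = a·p₁ + b·p₂ ≈ (0.670, 0.580, 0.463); φ = arcsin(p_z) ≈ 27.57°, λ = atan2(p_y, p_x) ≈ 40.85°.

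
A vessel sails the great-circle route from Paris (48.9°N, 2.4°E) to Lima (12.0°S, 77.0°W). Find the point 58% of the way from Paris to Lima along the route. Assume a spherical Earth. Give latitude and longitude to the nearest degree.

Write both endpoints as unit vectors p₁, p₂ with components (cos φ cos λ, cos φ sin λ, sin φ).
The central angle between the endpoints is δ = arccos(p₁·p₂) ≈ 1.609 rad (92.2°).
Interpolate at f = 0.58 with slerp weights a = sin((1−f)δ)/sin δ ≈ 0.626, b = sin(fδ)/sin δ ≈ 0.804.
p = a·p₁ + b·p₂ ≈ (0.588, -0.749, 0.305); φ = arcsin(p_z) ≈ 17.73°, λ = atan2(p_y, p_x) ≈ -51.87°.

≈ 18°N, 52°W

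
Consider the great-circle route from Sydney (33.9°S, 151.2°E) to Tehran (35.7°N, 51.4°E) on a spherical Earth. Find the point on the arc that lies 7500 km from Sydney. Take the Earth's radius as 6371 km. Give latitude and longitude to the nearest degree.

Write both endpoints as unit vectors p₁, p₂ with components (cos φ cos λ, cos φ sin λ, sin φ).
The central angle between the endpoints is δ = arccos(p₁·p₂) ≈ 2.027 rad (116.1°). The total great-circle distance is δ·R ≈ 2.027 × 6371 ≈ 12912 km, so the target fraction is f = 7500/12912 ≈ 0.581.
Interpolate at f ≈ 0.581 with slerp weights a = sin((1−f)δ)/sin δ ≈ 0.836, b = sin(fδ)/sin δ ≈ 1.029.
p = a·p₁ + b·p₂ ≈ (-0.087, 0.987, 0.134); φ = arcsin(p_z) ≈ 7.69°, λ = atan2(p_y, p_x) ≈ 95.04°.

≈ 8°N, 95°E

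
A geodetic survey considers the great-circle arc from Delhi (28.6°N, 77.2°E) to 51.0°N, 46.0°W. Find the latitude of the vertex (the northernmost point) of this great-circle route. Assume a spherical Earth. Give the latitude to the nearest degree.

The great circle lies in the plane with unit normal n̂ = (p₁ × p₂)/|p₁ × p₂|.
Here n̂_z ≈ -0.463; the vertex latitude is φ_max = arccos|n̂_z| ≈ 62.4°.
Check via Clairaut: cos φ_max = |cos φ₁| · sin C = cos(28.6°)·sin(31.9°) ≈ 0.463, again giving ≈ 62.4°.

≈ 62°N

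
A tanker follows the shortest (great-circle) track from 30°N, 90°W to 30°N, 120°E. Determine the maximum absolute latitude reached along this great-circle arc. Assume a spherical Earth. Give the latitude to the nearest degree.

The great circle lies in the plane with unit normal n̂ = (p₁ × p₂)/|p₁ × p₂|.
Here n̂_z ≈ -0.409; the vertex latitude is φ_max = arccos|n̂_z| ≈ 65.9°.
Check via Clairaut: cos φ_max = |cos φ₁| · sin C = cos(30.0°)·sin(28.2°) ≈ 0.409, again giving ≈ 65.9°.

≈ 66°N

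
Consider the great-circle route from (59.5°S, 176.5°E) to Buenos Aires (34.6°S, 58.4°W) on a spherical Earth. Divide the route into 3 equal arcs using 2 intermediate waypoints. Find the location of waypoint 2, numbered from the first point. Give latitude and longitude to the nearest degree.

≈ (56°S, 78°W)

Write both endpoints as unit vectors p₁, p₂ with components (cos φ cos λ, cos φ sin λ, sin φ).
The central angle between the endpoints is δ = arccos(p₁·p₂) ≈ 1.319 rad (75.6°).
Interpolate at f = 2/3 with slerp weights a = sin((1−f)δ)/sin δ ≈ 0.440, b = sin(fδ)/sin δ ≈ 0.795.
p = a·p₁ + b·p₂ ≈ (0.120, -0.544, -0.830); φ = arcsin(p_z) ≈ -56.14°, λ = atan2(p_y, p_x) ≈ -77.52°.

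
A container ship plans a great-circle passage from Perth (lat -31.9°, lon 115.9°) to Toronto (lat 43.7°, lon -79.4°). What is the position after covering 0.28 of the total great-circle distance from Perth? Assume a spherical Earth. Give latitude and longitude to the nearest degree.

Convert each endpoint to a unit vector on the sphere (x = cos φ cos λ, y = cos φ sin λ, z = sin φ).
The central angle between the endpoints is δ = arccos(p₁·p₂) ≈ 2.848 rad (163.2°).
Interpolate at f = 0.28 with slerp weights a = sin((1−f)δ)/sin δ ≈ 3.062, b = sin(fδ)/sin δ ≈ 2.470.
p = a·p₁ + b·p₂ ≈ (-0.807, 0.584, 0.088); φ = arcsin(p_z) ≈ 5.05°, λ = atan2(p_y, p_x) ≈ 144.13°.

≈ lat 5°, lon 144°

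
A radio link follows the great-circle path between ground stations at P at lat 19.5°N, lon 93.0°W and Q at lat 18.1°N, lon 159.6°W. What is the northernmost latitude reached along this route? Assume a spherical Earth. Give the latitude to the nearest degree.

≈ 22°N

The great circle lies in the plane with unit normal n̂ = (p₁ × p₂)/|p₁ × p₂|.
Here n̂_z ≈ -0.926; the vertex latitude is φ_max = arccos|n̂_z| ≈ 22.2°.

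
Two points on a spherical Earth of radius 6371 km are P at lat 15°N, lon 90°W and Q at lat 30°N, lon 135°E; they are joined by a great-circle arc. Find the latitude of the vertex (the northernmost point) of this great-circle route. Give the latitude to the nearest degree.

≈ 48°N

The great circle lies in the plane with unit normal n̂ = (p₁ × p₂)/|p₁ × p₂|.
Here n̂_z ≈ -0.667; the vertex latitude is φ_max = arccos|n̂_z| ≈ 48.2°.
Check via Clairaut: cos φ_max = |cos φ₁| · sin C = cos(15.0°)·sin(43.7°) ≈ 0.667, again giving ≈ 48.2°.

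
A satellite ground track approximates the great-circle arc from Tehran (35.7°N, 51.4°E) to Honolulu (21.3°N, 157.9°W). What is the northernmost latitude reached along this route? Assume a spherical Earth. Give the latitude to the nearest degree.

The great circle lies in the plane with unit normal n̂ = (p₁ × p₂)/|p₁ × p₂|.
Here n̂_z ≈ +0.414; the vertex latitude is φ_max = arccos|n̂_z| ≈ 65.5°.

≈ 66°N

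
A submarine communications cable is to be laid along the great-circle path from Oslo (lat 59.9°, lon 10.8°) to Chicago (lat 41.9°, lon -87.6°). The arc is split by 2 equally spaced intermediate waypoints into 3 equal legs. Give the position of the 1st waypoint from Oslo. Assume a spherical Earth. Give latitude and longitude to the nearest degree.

The haversine formula gives a central angle δ ≈ 1.020 rad (58.4°) between the endpoints.
Interpolate at f = 1/3 with slerp weights a = sin((1−f)δ)/sin δ ≈ 0.738, b = sin(fδ)/sin δ ≈ 0.391.
p = a·p₁ + b·p₂ ≈ (0.376, -0.222, 0.900); φ = arcsin(p_z) ≈ 64.13°, λ = atan2(p_y, p_x) ≈ -30.54°.

≈ lat 64°, lon -31°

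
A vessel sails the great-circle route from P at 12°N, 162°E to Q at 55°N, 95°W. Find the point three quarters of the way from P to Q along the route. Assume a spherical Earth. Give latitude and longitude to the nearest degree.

≈ 56°N, 134°W

From cos δ = sin φ₁ sin φ₂ + cos φ₁ cos φ₂ cos Δλ, the central angle is δ ≈ 1.527 rad (87.5°).
Interpolate at f = 3/4 with slerp weights a = sin((1−f)δ)/sin δ ≈ 0.373, b = sin(fδ)/sin δ ≈ 0.912.
p = a·p₁ + b·p₂ ≈ (-0.392, -0.408, 0.824); φ = arcsin(p_z) ≈ 55.51°, λ = atan2(p_y, p_x) ≈ -133.87°.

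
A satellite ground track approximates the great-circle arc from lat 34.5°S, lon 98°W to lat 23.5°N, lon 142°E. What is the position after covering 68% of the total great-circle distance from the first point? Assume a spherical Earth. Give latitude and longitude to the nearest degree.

≈ lat 2°N, lon 178°E

The haversine formula gives a central angle δ ≈ 2.219 rad (127.1°) between the endpoints.
Interpolate at f = 0.68 with slerp weights a = sin((1−f)δ)/sin δ ≈ 0.818, b = sin(fδ)/sin δ ≈ 1.252.
p = a·p₁ + b·p₂ ≈ (-0.999, 0.040, 0.036); φ = arcsin(p_z) ≈ 2.07°, λ = atan2(p_y, p_x) ≈ 177.73°.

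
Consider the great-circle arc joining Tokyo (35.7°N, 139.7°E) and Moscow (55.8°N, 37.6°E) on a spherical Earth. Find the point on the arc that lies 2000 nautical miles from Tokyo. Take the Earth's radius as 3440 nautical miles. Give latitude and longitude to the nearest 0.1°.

The haversine formula gives a central angle δ ≈ 1.173 rad (67.2°) between the endpoints. The total great-circle distance is δ·R ≈ 1.173 × 3440 ≈ 4037 nmi, so the target fraction is f = 2000/4037 ≈ 0.495.
Interpolate at f ≈ 0.495 with slerp weights a = sin((1−f)δ)/sin δ ≈ 0.605, b = sin(fδ)/sin δ ≈ 0.596.
p = a·p₁ + b·p₂ ≈ (-0.110, 0.522, 0.846); φ = arcsin(p_z) ≈ 57.76°, λ = atan2(p_y, p_x) ≈ 101.86°.

≈ 57.8°N, 101.9°E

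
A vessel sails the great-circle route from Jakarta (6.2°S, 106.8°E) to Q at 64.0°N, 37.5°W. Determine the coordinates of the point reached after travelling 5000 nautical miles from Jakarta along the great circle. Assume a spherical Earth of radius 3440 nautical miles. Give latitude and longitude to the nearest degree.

Convert each endpoint to a unit vector on the sphere (x = cos φ cos λ, y = cos φ sin λ, z = sin φ).
The central angle between the endpoints is δ = arccos(p₁·p₂) ≈ 2.039 rad (116.8°). The total great-circle distance is δ·R ≈ 2.039 × 3440 ≈ 7013 nmi, so the target fraction is f = 5000/7013 ≈ 0.713.
Interpolate at f ≈ 0.713 with slerp weights a = sin((1−f)δ)/sin δ ≈ 0.619, b = sin(fδ)/sin δ ≈ 1.113.
p = a·p₁ + b·p₂ ≈ (0.209, 0.292, 0.933); φ = arcsin(p_z) ≈ 68.95°, λ = atan2(p_y, p_x) ≈ 54.39°.

≈ 69°N, 54°E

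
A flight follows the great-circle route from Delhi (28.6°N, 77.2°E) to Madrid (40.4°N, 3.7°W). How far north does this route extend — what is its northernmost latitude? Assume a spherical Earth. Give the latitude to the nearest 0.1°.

The great circle lies in the plane with unit normal n̂ = (p₁ × p₂)/|p₁ × p₂|.
Here n̂_z ≈ -0.726; the vertex latitude is φ_max = arccos|n̂_z| ≈ 43.4°.
Check via Clairaut: cos φ_max = |cos φ₁| · sin C = cos(28.6°)·sin(55.8°) ≈ 0.726, again giving ≈ 43.4°.

≈ 43.4°N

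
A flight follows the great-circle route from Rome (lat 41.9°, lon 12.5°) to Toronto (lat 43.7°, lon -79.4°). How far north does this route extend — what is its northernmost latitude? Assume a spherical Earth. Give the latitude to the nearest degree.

The great circle lies in the plane with unit normal n̂ = (p₁ × p₂)/|p₁ × p₂|.
Here n̂_z ≈ -0.600; the vertex latitude is φ_max = arccos|n̂_z| ≈ 53.1°.
Check via Clairaut: cos φ_max = |cos φ₁| · sin C = cos(41.9°)·sin(53.7°) ≈ 0.600, again giving ≈ 53.1°.

≈ 53°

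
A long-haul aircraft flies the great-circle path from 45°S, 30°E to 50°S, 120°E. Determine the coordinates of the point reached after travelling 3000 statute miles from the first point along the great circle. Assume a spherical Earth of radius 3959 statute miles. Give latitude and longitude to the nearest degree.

Convert each endpoint to a unit vector on the sphere (x = cos φ cos λ, y = cos φ sin λ, z = sin φ).
The central angle between the endpoints is δ = arccos(p₁·p₂) ≈ 0.998 rad (57.2°). The total great-circle distance is δ·R ≈ 0.998 × 3959 ≈ 3953 mi, so the target fraction is f = 3000/3953 ≈ 0.759.
Interpolate at f ≈ 0.759 with slerp weights a = sin((1−f)δ)/sin δ ≈ 0.283, b = sin(fδ)/sin δ ≈ 0.818.
p = a·p₁ + b·p₂ ≈ (-0.089, 0.555, -0.827); φ = arcsin(p_z) ≈ -55.77°, λ = atan2(p_y, p_x) ≈ 99.12°.

≈ 56°S, 99°E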